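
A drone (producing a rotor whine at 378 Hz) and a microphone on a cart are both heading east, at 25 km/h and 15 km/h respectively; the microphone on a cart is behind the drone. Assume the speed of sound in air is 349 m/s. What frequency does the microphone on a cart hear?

375 Hz

25 km/h = 6.944 m/s; 15 km/h = 4.167 m/s.
The microphone on a cart is behind, so the drone is moving away from it while the microphone on a cart is moving toward the drone.
General Doppler shift: f' = f · (v + v_o)/(v + v_s).
f' = 378 × (349 + 4.167)/(349 + 6.944) = 378 × 353.17/355.94 ≈ 375 Hz.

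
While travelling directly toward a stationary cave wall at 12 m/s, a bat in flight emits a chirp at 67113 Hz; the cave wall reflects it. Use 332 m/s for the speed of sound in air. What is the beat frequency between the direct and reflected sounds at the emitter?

5033 Hz

The cave wall receives the sound from a moving source: f₁ = f₀ · v/(v − v_e) = 67113 × 332/320 ≈ 69630 Hz.
On the return leg the bat in flight is a moving observer: f₂ = f₁ · (v + v_e)/v = 69630 × 344/332 ≈ 72146 Hz.
Equivalently f₂ = f₀ · (v + v_e)/(v − v_e).
Beat against the emitted tone: |f₂ − f₀| = 2v_e·f₀/(v − v_e) = 2 × 12 × 67113/320 ≈ 5033 Hz.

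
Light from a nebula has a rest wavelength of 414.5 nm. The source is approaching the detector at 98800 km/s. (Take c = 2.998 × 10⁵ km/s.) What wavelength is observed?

294.3 nm

β = v/c = 98800/299800 = 0.3296.
Relativistic Doppler for wavelength: λ' = λ₀ · √((1 − β)/(1 + β)).
λ' = 414.5 × √(0.6704/1.3296) = 414.5 × 0.71012 ≈ 294.3 nm.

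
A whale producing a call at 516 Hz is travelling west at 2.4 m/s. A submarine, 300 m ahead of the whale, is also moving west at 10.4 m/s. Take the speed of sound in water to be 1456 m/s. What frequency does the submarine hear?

513 Hz

The submarine is ahead, so the whale is moving toward it while the submarine is moving away from the whale.
Both move, so f' = f · (v − v_o)/(v − v_s).
f' = 516 × (1456 − 10.4)/(1456 − 2.4) = 516 × 1445.6/1453.6 ≈ 513 Hz.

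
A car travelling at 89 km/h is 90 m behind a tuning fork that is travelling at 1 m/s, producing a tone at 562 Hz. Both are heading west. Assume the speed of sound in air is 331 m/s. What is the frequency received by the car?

602 Hz

89 km/h = 24.72 m/s.
The car is behind, so the tuning fork is moving away from it while the car is moving toward the tuning fork.
With source receding and observer approaching, f' = f · (v + v_o)/(v + v_s).
f' = 562 × (331 + 24.72)/(331 + 1) = 562 × 355.72/332 ≈ 602 Hz.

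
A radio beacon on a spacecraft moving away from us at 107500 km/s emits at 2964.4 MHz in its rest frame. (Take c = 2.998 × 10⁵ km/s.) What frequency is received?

β = v/c = 107500/299800 = 0.3586.
Relativistic Doppler for frequency: f' = f₀ · √((1 − β)/(1 + β)).
f' = 2964.4 × √(0.6414/1.3586) = 2964.4 × 0.68712 ≈ 2036.9 MHz.

2036.9 MHz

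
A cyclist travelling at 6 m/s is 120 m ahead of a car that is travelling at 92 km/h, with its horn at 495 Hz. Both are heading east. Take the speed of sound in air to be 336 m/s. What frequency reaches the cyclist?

526 Hz

92 km/h = 25.56 m/s.
The cyclist is ahead, so the car is moving toward it while the cyclist is moving away from the car.
General Doppler shift: f' = f · (v − v_o)/(v − v_s).
f' = 495 × (336 − 6)/(336 − 25.56) = 495 × 330/310.44 ≈ 526 Hz.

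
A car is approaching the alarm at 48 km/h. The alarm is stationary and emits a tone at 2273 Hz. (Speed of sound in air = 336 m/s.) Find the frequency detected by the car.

2363 Hz

48 km/h = 13.33 m/s.
Only the observer moves, toward the source, so f' = f · (v + v_o)/v.
f' = 2273 × (336 + 13.33)/336 = 2273 × 349.33/336 ≈ 2363 Hz.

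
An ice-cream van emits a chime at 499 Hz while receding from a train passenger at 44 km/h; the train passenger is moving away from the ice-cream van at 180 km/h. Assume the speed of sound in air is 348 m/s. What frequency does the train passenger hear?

413 Hz

44 km/h = 12.22 m/s; 180 km/h = 50 m/s.
Both move, so f' = f · (v − v_o)/(v + v_s).
f' = 499 × (348 − 50)/(348 + 12.22) = 499 × 298/360.22 ≈ 413 Hz.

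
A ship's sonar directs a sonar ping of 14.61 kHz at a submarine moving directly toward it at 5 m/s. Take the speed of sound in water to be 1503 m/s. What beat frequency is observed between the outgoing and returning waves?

At the submarine (a moving observer), f₁ = f₀ · (v + u)/v = 14.61 × 1508/1503 ≈ 14.6586 kHz.
The reflection then acts as a moving source: f₂ = f₁ · v/(v − u) ≈ 14.7075 kHz.
Beat frequency (with f₀ = 14610 Hz): |f₂ − f₀| = 2u·f₀/(v − u) = 2 × 5 × 14610/1498 ≈ 98 Hz.

98 Hz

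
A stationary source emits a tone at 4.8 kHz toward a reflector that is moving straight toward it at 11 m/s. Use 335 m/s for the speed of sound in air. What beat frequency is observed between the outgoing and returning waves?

At the reflector (a moving observer), f₁ = f₀ · (v + u)/v = 4.8 × 346/335 ≈ 4.958 kHz.
The reflection then acts as a moving source: f₂ = f₁ · v/(v − u) ≈ 5.126 kHz.
Beat frequency (with f₀ = 4800 Hz): |f₂ − f₀| = 2u·f₀/(v − u) = 2 × 11 × 4800/324 ≈ 326 Hz.

326 Hz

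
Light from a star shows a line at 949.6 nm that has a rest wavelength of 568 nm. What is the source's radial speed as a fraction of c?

0.473c

λ'/λ₀ = 1.6718 > 1 (redshift), so the source is receding.
λ'/λ₀ = √((1 + β)/(1 − β)) for a receding source ⇒ β = (r² − 1)/(r² + 1) with r = λ'/λ₀.
β = (2.7950 − 1)/(2.7950 + 1) ≈ 0.473.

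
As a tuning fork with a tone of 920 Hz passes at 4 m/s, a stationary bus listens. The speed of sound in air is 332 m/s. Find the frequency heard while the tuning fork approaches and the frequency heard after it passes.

931 Hz approaching; 909 Hz receding

Approaching: f₁ = f · v/(v − v_s) = 920 × 332/328 ≈ 931 Hz.
Receding: f₂ = f · v/(v + v_s) = 920 × 332/336 ≈ 909 Hz.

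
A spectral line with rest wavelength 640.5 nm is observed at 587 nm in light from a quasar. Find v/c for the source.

0.087

λ'/λ₀ = 0.9165 < 1 (blueshift), so the source is approaching.
λ'/λ₀ = √((1 − β)/(1 + β)) for an approaching source ⇒ β = (1 − r²)/(1 + r²) with r = λ'/λ₀.
β = (1 − 0.8399)/(1 + 0.8399) ≈ 0.087.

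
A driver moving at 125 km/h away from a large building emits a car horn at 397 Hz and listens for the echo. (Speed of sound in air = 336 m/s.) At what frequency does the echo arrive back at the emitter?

323 Hz

125 km/h = 34.72 m/s.
The large building receives the sound from a moving source: f₁ = f₀ · v/(v + v_e) = 397 × 336/370.72 ≈ 360 Hz.
On the return leg the driver is a moving observer: f₂ = f₁ · (v − v_e)/v = 360 × 301.28/336 ≈ 323 Hz.
Equivalently f₂ = f₀ · (v − v_e)/(v + v_e).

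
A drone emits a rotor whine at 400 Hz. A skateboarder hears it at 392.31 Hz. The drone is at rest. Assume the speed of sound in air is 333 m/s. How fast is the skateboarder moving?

f' < f, so the skateboarder is receding.
f' = f · (v − v_o)/v ⇒ v_o = v · |f'/f − 1|.
v_o = 333 × |392.31/400 − 1| = 333 × 0.01923 ≈ 6.4 m/s.

6.4 m/s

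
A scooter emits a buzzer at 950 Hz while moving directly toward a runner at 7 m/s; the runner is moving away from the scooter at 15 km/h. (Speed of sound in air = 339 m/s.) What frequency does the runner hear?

958 Hz

15 km/h = 4.167 m/s.
With source approaching and observer receding, f' = f · (v − v_o)/(v − v_s).
f' = 950 × (339 − 4.167)/(339 − 7) = 950 × 334.83/332 ≈ 958 Hz.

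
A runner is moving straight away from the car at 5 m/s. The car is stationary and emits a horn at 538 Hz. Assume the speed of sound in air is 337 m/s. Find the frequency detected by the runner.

530 Hz

Only the observer moves, away from the source, so f' = f · (v − v_o)/v.
f' = 538 × (337 − 5)/337 = 538 × 332/337 ≈ 530 Hz.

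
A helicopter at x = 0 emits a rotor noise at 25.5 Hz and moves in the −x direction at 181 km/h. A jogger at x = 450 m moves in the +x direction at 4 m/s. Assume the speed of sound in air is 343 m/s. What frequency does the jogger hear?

22.0 Hz

181 km/h = 50.28 m/s.
The observer lies on the +x side, so the source is heading away from the observer and the observer is heading away from the source.
Both move, so f' = f · (v − v_o)/(v + v_s).
f' = 25.5 × (343 − 4)/(343 + 50.28) = 25.5 × 339/393.28 ≈ 22.0 Hz.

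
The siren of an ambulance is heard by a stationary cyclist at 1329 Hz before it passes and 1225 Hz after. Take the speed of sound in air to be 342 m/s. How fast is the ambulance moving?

f₁/f₂ = (v + v_s)/(v − v_s), so v_s = v · (f₁ − f₂)/(f₁ + f₂).
v_s = 342 × (1329 − 1225)/(1329 + 1225) = 342 × 104/2554 ≈ 13.9 m/s.

13.9 m/s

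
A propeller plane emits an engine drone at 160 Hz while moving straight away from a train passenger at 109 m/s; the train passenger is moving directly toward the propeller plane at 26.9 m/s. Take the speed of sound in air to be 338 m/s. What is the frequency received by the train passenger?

131 Hz

General Doppler shift: f' = f · (v + v_o)/(v + v_s).
f' = 160 × (338 + 26.9)/(338 + 109) = 160 × 364.9/447 ≈ 131 Hz.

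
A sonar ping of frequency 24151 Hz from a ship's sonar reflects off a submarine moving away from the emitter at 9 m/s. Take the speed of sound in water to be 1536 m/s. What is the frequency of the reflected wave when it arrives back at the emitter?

23870 Hz

The submarine first receives the wave as a moving observer: f₁ = f₀ · (v − u)/v = 24151 × (1536 − 9)/1536 ≈ 24009 Hz.
The reflection then acts as a moving source: f₂ = f₁ · v/(v + u) ≈ 23870 Hz.
Equivalently f₂ = f₀ · (v − u)/(v + u).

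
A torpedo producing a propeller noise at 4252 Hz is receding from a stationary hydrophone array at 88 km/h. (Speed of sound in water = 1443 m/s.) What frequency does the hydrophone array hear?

88 km/h = 24.44 m/s.
Only the source moves, away from the listener, so f' = f · v/(v + v_s).
f' = 4252 × 1443/(1443 + 24.44) = 4252 × 1443/1467 ≈ 4181 Hz.

4181 Hz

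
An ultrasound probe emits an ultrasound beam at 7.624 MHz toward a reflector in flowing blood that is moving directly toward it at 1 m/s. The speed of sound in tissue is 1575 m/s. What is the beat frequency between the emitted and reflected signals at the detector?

9687 Hz

At the reflector in flowing blood (a moving observer), f₁ = f₀ · (v + u)/v = 7.624 × 1576/1575 ≈ 7.62884 MHz.
On reflection it acts as a source moving toward the stationary detector: f₂ = f₁ · v/(v − u) = 7.62884 × 1575/1574 ≈ 7.63369 MHz.
Beat frequency (with f₀ = 7624000 Hz): |f₂ − f₀| = 2u·f₀/(v − u) = 2 × 1 × 7624000/1574 ≈ 9687 Hz.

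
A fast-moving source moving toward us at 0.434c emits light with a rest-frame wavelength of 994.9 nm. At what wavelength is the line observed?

625.0 nm

Relativistic Doppler for wavelength: λ' = λ₀ · √((1 − β)/(1 + β)).
λ' = 994.9 × √(0.5660/1.4340) = 994.9 × 0.62825 ≈ 625.0 nm.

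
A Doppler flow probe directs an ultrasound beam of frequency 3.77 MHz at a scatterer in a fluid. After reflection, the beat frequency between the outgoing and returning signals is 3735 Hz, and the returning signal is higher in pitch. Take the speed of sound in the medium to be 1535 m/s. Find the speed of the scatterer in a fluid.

Double Doppler shift off a moving reflector: f₂ = f₀ · (v + u)/(v − u) (u > 0 toward emitter).
Returning signal is higher, so f₂ = f₀ + Δf = 3770000 + 3735 = 3773735 Hz.
Rearranging, u = v · (f₂ − f₀)/(f₂ + f₀) = 1535 × 3735/7543735 ≈ 0.76 m/s.
So the scatterer in a fluid is moving at 0.76 m/s toward the emitter.

0.76 m/s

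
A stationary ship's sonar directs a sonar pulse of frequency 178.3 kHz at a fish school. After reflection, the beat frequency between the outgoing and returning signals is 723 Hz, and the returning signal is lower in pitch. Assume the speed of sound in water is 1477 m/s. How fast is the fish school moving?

3.0 m/s

Double Doppler shift off a moving reflector: f₂ = f₀ · (v + u)/(v − u) (u > 0 toward emitter).
Returning signal is lower, so f₂ = f₀ − Δf = 178300 − 723 = 177577 Hz.
Rearranging, u = v · (f₂ − f₀)/(f₂ + f₀) = 1477 × -723/355877 ≈ -3.0 m/s.
So the fish school is moving at 3.0 m/s away from the emitter.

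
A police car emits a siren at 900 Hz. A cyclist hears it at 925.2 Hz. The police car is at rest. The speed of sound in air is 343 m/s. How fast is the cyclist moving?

f' > f, so the cyclist is approaching.
f' = f · (v + v_o)/v ⇒ v_o = v · |f'/f − 1|.
v_o = 343 × |925.2/900 − 1| = 343 × 0.028 ≈ 9.6 m/s.

9.6 m/s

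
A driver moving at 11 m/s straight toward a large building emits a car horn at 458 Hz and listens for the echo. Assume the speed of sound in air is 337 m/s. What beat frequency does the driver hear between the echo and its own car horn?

30.9 Hz

The large building receives the sound from a moving source: f₁ = f₀ · v/(v − v_e) = 458 × 337/326 ≈ 473.5 Hz.
On the return leg the driver is a moving observer: f₂ = f₁ · (v + v_e)/v = 473.5 × 348/337 ≈ 488.9 Hz.
Equivalently f₂ = f₀ · (v + v_e)/(v − v_e).
Beat against the emitted tone: |f₂ − f₀| = 2v_e·f₀/(v − v_e) = 2 × 11 × 458/326 ≈ 30.9 Hz.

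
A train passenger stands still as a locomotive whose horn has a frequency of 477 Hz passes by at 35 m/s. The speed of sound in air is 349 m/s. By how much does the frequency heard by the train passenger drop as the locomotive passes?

96.6 Hz

Approaching: f₁ = f · v/(v − v_s) = 477 × 349/314 ≈ 530.2 Hz.
Receding: f₂ = f · v/(v + v_s) = 477 × 349/384 ≈ 433.5 Hz.
Drop: f₁ − f₂ = 2f·v·v_s/(v² − v_s²) = 2 × 477 × 349 × 35/(349² − 35²) ≈ 96.6 Hz.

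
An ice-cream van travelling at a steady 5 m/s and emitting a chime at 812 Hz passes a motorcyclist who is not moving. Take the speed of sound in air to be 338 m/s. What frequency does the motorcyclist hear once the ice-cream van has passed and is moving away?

Receding: f₂ = f · v/(v + v_s) = 812 × 338/343 ≈ 800 Hz.

800 Hz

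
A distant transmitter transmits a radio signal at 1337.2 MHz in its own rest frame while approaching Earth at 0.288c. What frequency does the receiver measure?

1798.5 MHz

Relativistic Doppler for frequency: f' = f₀ · √((1 + β)/(1 − β)).
f' = 1337.2 × √(1.2880/0.7120) = 1337.2 × 1.34499 ≈ 1798.5 MHz.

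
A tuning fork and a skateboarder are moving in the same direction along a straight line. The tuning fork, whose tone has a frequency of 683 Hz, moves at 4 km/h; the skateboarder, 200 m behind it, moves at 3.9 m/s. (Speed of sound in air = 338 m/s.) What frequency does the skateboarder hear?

689 Hz

4 km/h = 1.111 m/s.
The skateboarder is behind, so the tuning fork is moving away from it while the skateboarder is moving toward the tuning fork.
General Doppler shift: f' = f · (v + v_o)/(v + v_s).
f' = 683 × (338 + 3.9)/(338 + 1.111) = 683 × 341.9/339.11 ≈ 689 Hz.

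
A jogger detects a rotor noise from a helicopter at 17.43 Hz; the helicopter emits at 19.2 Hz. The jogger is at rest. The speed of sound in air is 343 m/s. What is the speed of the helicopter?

35 m/s

f' < f, so the helicopter is receding.
f' = f · v/(v + v_s) ⇒ v_s = v · |1 − f/f'|.
v_s = 343 × |1 − 19.2/17.43| = 343 × 0.1015 ≈ 35 m/s.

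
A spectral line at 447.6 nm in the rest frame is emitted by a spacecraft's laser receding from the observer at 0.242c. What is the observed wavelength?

572.9 nm

Relativistic Doppler for wavelength: λ' = λ₀ · √((1 + β)/(1 − β)).
λ' = 447.6 × √(1.2420/0.7580) = 447.6 × 1.28005 ≈ 572.9 nm.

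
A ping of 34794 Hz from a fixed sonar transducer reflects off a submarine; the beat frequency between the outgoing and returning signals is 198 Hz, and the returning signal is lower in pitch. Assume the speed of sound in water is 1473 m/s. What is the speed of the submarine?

Double Doppler shift off a moving reflector: f₂ = f₀ · (v + u)/(v − u) (u > 0 toward emitter).
Returning signal is lower, so f₂ = f₀ − Δf = 34794 − 198 = 34596 Hz.
Rearranging, u = v · (f₂ − f₀)/(f₂ + f₀) = 1473 × -198/69390 ≈ -4.2 m/s.
So the submarine is moving at 4.2 m/s away from the emitter.

4.2 m/s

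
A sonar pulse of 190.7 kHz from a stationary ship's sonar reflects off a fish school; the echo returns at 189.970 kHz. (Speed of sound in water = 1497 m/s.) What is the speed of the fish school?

2.87 m/s

Double Doppler shift off a moving reflector: f₂ = f₀ · (v + u)/(v − u) (u > 0 toward emitter).
Rearranging, u = v · (f₂ − f₀)/(f₂ + f₀) = 1497 × -0.730/380.670 ≈ -2.87 m/s.
So the fish school is moving at 2.87 m/s away from the emitter.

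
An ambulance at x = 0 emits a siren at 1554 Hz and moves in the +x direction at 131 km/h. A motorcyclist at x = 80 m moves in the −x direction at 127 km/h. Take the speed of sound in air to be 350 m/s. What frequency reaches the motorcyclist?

131 km/h = 36.39 m/s; 127 km/h = 35.28 m/s.
The observer lies on the +x side, so the source is heading toward the observer and the observer is heading toward the source.
With source approaching and observer approaching, f' = f · (v + v_o)/(v − v_s).
f' = 1554 × (350 + 35.28)/(350 − 36.39) = 1554 × 385.28/313.61 ≈ 1909 Hz.

1909 Hz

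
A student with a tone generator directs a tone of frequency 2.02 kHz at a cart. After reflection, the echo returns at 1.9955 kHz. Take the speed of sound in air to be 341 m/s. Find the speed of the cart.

2.08 m/s

Double Doppler shift off a moving reflector: f₂ = f₀ · (v + u)/(v − u) (u > 0 toward emitter).
Rearranging, u = v · (f₂ − f₀)/(f₂ + f₀) = 341 × -0.0245/4.0155 ≈ -2.08 m/s.
So the cart is moving at 2.08 m/s away from the emitter.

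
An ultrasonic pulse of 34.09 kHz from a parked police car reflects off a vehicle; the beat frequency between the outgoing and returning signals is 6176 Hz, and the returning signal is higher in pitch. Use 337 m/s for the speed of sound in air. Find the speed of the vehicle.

28 m/s

Double Doppler shift off a moving reflector: f₂ = f₀ · (v + u)/(v − u) (u > 0 toward emitter).
Returning signal is higher, so f₂ = f₀ + Δf = 34090 + 6176 = 40266 Hz.
Rearranging, u = v · (f₂ − f₀)/(f₂ + f₀) = 337 × 6176/74356 ≈ 28 m/s.
So the vehicle is moving at 28 m/s toward the emitter.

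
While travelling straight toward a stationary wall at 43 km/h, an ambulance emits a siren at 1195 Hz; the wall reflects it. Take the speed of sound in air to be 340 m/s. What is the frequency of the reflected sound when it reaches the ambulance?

43 km/h = 11.94 m/s.
The wall receives the sound from a moving source: f₁ = f₀ · v/(v − v_e) = 1195 × 340/328.06 ≈ 1239 Hz.
On the return leg the ambulance is a moving observer: f₂ = f₁ · (v + v_e)/v = 1239 × 351.94/340 ≈ 1282 Hz.

1282 Hz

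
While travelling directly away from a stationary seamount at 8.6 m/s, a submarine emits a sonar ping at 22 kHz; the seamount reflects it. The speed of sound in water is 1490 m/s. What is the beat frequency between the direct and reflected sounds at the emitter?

253 Hz

The seamount receives the sound from a moving source: f₁ = f₀ · v/(v + v_e) = 22 × 1490/1498.6 ≈ 21.874 kHz.
On the return leg the submarine is a moving observer: f₂ = f₁ · (v − v_e)/v = 21.874 × 1481.4/1490 ≈ 21.747 kHz.
Equivalently f₂ = f₀ · (v − v_e)/(v + v_e).
Beat against the emitted tone (with f₀ = 22000 Hz): |f₂ − f₀| = 2v_e·f₀/(v + v_e) = 2 × 8.6 × 22000/1498.6 ≈ 253 Hz.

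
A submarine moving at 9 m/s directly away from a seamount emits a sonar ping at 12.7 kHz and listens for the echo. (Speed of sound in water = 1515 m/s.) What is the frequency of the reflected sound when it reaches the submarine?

The seamount receives the sound from a moving source: f₁ = f₀ · v/(v + v_e) = 12.7 × 1515/1524 ≈ 12.62 kHz.
On the return leg the submarine is a moving observer: f₂ = f₁ · (v − v_e)/v = 12.62 × 1506/1515 ≈ 12.55 kHz.

12.55 kHz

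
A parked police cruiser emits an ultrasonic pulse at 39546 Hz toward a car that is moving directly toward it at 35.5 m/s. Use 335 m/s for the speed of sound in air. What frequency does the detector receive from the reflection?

48921 Hz

At the car (a moving observer), f₁ = f₀ · (v + u)/v = 39546 × 370.5/335 ≈ 43737 Hz.
On reflection it acts as a source moving toward the stationary detector: f₂ = f₁ · v/(v − u) = 43737 × 335/299.5 ≈ 48921 Hz.
Equivalently f₂ = f₀ · (v + u)/(v − u).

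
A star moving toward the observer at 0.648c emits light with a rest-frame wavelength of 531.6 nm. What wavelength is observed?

Relativistic Doppler for wavelength: λ' = λ₀ · √((1 − β)/(1 + β)).
λ' = 531.6 × √(0.3520/1.6480) = 531.6 × 0.46216 ≈ 245.7 nm.

245.7 nm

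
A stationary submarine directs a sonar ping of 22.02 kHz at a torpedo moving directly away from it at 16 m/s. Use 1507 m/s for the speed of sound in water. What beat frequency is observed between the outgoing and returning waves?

The torpedo first receives the wave as a moving observer: f₁ = f₀ · (v − u)/v = 22.02 × (1507 − 16)/1507 ≈ 21.786 kHz.
On reflection it acts as a source moving away from the stationary detector: f₂ = f₁ · v/(v + u) = 21.786 × 1507/1523 ≈ 21.557 kHz.
Beat frequency (with f₀ = 22020 Hz): |f₂ − f₀| = 2u·f₀/(v + u) = 2 × 16 × 22020/1523 ≈ 463 Hz.

463 Hz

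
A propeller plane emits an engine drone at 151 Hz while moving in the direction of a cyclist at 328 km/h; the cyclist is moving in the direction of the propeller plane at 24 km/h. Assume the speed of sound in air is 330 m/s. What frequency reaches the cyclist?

328 km/h = 91.11 m/s; 24 km/h = 6.667 m/s.
With source approaching and observer approaching, f' = f · (v + v_o)/(v − v_s).
f' = 151 × (330 + 6.667)/(330 − 91.11) = 151 × 336.67/238.89 ≈ 213 Hz.

213 Hz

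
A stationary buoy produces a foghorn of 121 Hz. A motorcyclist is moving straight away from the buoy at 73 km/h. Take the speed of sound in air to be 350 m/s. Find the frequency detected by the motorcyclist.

73 km/h = 20.28 m/s.
Only the observer moves, away from the source, so f' = f · (v − v_o)/v.
f' = 121 × (350 − 20.28)/350 = 121 × 329.72/350 ≈ 114 Hz.

114 Hz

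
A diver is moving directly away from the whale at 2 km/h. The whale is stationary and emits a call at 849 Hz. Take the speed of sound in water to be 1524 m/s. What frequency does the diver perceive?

2 km/h = 0.5556 m/s.
Moving observer, stationary source: f' = f · (v − v_o)/v.
f' = 849 × (1524 − 0.5556)/1524 = 849 × 1523.4/1524 ≈ 849 Hz.

849 Hz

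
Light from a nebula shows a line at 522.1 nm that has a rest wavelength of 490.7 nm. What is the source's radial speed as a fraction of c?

λ'/λ₀ = 1.0640 > 1 (redshift), so the source is receding.
λ'/λ₀ = √((1 + β)/(1 − β)) for a receding source ⇒ β = (r² − 1)/(r² + 1) with r = λ'/λ₀.
β = (1.1321 − 1)/(1.1321 + 1) ≈ 0.062.

0.062c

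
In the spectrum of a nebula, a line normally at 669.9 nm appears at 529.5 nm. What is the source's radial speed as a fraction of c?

λ'/λ₀ = 0.7904 < 1 (blueshift), so the source is approaching.
λ'/λ₀ = √((1 − β)/(1 + β)) for an approaching source ⇒ β = (1 − r²)/(1 + r²) with r = λ'/λ₀.
β = (1 − 0.6248)/(1 + 0.6248) ≈ 0.231.

0.231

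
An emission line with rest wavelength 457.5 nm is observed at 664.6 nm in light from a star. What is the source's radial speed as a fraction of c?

0.357

λ'/λ₀ = 1.4527 > 1 (redshift), so the source is receding.
λ'/λ₀ = √((1 + β)/(1 − β)) for a receding source ⇒ β = (r² − 1)/(r² + 1) with r = λ'/λ₀.
β = (2.1103 − 1)/(2.1103 + 1) ≈ 0.357.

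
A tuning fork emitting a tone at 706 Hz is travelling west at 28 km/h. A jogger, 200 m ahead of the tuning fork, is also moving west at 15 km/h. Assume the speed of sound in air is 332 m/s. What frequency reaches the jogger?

28 km/h = 7.778 m/s; 15 km/h = 4.167 m/s.
The jogger is ahead, so the tuning fork is moving toward it while the jogger is moving away from the tuning fork.
With source approaching and observer receding, f' = f · (v − v_o)/(v − v_s).
f' = 706 × (332 − 4.167)/(332 − 7.778) = 706 × 327.83/324.22 ≈ 714 Hz.

714 Hz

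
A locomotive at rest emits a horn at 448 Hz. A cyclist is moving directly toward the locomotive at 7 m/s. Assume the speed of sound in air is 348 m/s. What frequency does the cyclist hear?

Moving observer, stationary source: f' = f · (v + v_o)/v.
f' = 448 × (348 + 7)/348 = 448 × 355/348 ≈ 457 Hz.

457 Hz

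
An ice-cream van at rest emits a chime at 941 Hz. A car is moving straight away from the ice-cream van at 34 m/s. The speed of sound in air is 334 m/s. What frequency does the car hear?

845 Hz

Moving observer, stationary source: f' = f · (v − v_o)/v.
f' = 941 × (334 − 34)/334 = 941 × 300/334 ≈ 845 Hz.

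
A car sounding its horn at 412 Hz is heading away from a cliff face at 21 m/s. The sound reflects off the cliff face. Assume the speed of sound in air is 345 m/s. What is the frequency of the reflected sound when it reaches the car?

365 Hz

The cliff face receives the sound from a moving source: f₁ = f₀ · v/(v + v_e) = 412 × 345/366 ≈ 388 Hz.
On the return leg the car is a moving observer: f₂ = f₁ · (v − v_e)/v = 388 × 324/345 ≈ 365 Hz.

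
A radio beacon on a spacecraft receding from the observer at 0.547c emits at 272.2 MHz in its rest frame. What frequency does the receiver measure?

Relativistic Doppler for frequency: f' = f₀ · √((1 − β)/(1 + β)).
f' = 272.2 × √(0.4530/1.5470) = 272.2 × 0.54113 ≈ 147.3 MHz.

147.3 MHz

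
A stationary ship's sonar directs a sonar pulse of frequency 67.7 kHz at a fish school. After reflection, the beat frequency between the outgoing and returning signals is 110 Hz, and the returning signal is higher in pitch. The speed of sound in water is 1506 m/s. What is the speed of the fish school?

1.22 m/s

Double Doppler shift off a moving reflector: f₂ = f₀ · (v + u)/(v − u) (u > 0 toward emitter).
Returning signal is higher, so f₂ = f₀ + Δf = 67700 + 110 = 67810 Hz.
Rearranging, u = v · (f₂ − f₀)/(f₂ + f₀) = 1506 × 110/135510 ≈ 1.22 m/s.
So the fish school is moving at 1.22 m/s toward the emitter.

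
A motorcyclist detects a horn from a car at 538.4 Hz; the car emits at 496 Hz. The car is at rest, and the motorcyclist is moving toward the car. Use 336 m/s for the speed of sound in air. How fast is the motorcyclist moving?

29 m/s

f' = f · (v + v_o)/v ⇒ v_o = v · |f'/f − 1|.
v_o = 336 × |538.4/496 − 1| = 336 × 0.08548 ≈ 29 m/s.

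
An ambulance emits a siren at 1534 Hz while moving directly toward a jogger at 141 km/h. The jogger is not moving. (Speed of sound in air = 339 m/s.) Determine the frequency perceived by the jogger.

1734 Hz

141 km/h = 39.17 m/s.
With the source moving toward a stationary observer, f' = f · v/(v − v_s).
f' = 1534 × 339/(339 − 39.17) = 1534 × 339/299.8 ≈ 1734 Hz.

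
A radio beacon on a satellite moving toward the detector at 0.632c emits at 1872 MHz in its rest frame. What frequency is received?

3942.2 MHz

Relativistic Doppler for frequency: f' = f₀ · √((1 + β)/(1 − β)).
f' = 1872 × √(1.6320/0.3680) = 1872 × 2.10589 ≈ 3942.2 MHz.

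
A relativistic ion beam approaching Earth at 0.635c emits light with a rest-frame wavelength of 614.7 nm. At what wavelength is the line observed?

290.4 nm

Relativistic Doppler for wavelength: λ' = λ₀ · √((1 − β)/(1 + β)).
λ' = 614.7 × √(0.3650/1.6350) = 614.7 × 0.47248 ≈ 290.4 nm.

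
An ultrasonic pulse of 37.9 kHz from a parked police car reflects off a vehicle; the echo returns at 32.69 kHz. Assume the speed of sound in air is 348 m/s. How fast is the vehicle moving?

26 m/s

Double Doppler shift off a moving reflector: f₂ = f₀ · (v + u)/(v − u) (u > 0 toward emitter).
Rearranging, u = v · (f₂ − f₀)/(f₂ + f₀) = 348 × -5.21/70.59 ≈ -26 m/s.
So the vehicle is moving at 26 m/s away from the emitter.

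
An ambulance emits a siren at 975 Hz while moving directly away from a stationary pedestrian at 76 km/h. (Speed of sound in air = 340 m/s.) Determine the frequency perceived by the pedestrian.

76 km/h = 21.11 m/s.
Moving source, stationary observer: f' = f · v/(v + v_s) since the source is receding.
f' = 975 × 340/(340 + 21.11) = 975 × 340/361.1 ≈ 918 Hz.

918 Hz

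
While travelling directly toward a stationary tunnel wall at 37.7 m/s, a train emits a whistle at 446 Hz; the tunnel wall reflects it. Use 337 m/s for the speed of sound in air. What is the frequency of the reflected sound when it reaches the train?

558 Hz

The tunnel wall receives the sound from a moving source: f₁ = f₀ · v/(v − v_e) = 446 × 337/299.3 ≈ 502 Hz.
On the return leg the train is a moving observer: f₂ = f₁ · (v + v_e)/v = 502 × 374.7/337 ≈ 558 Hz.
Equivalently f₂ = f₀ · (v + v_e)/(v − v_e).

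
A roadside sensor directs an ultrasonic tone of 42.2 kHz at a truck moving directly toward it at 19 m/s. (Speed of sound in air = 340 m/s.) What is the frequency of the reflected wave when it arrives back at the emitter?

At the truck (a moving observer), f₁ = f₀ · (v + u)/v = 42.2 × 359/340 ≈ 44.6 kHz.
The reflection then acts as a moving source: f₂ = f₁ · v/(v − u) ≈ 47.2 kHz.
Equivalently f₂ = f₀ · (v + u)/(v − u).

47.2 kHz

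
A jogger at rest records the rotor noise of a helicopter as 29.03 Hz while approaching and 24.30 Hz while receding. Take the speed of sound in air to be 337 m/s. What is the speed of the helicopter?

f₁/f₂ = (v + v_s)/(v − v_s), so v_s = v · (f₁ − f₂)/(f₁ + f₂).
v_s = 337 × (29.03 − 24.30)/(29.03 + 24.30) = 337 × 4.73/53.33 ≈ 30 m/s.

30 m/s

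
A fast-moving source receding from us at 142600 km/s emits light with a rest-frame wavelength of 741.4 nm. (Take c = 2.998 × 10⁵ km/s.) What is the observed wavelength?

1243.8 nm

β = v/c = 142600/299800 = 0.4757.
Relativistic Doppler for wavelength: λ' = λ₀ · √((1 + β)/(1 − β)).
λ' = 741.4 × √(1.4757/0.5243) = 741.4 × 1.67757 ≈ 1243.8 nm.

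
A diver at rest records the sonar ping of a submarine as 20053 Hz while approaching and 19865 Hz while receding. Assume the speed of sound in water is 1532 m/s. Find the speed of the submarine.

7.2 m/s

f₁/f₂ = (v + v_s)/(v − v_s), so v_s = v · (f₁ − f₂)/(f₁ + f₂).
v_s = 1532 × (20053 − 19865)/(20053 + 19865) = 1532 × 188/39918 ≈ 7.2 m/s.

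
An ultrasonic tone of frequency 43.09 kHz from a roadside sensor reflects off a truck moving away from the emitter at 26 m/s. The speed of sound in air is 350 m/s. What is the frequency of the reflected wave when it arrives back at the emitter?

37.1 kHz

The truck first receives the wave as a moving observer: f₁ = f₀ · (v − u)/v = 43.09 × (350 − 26)/350 ≈ 39.9 kHz.
The reflection then acts as a moving source: f₂ = f₁ · v/(v + u) ≈ 37.1 kHz.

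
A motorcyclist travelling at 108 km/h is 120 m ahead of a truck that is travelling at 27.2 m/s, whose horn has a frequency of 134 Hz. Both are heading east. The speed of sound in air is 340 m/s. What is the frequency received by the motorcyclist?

108 km/h = 30 m/s.
The motorcyclist is ahead, so the truck is moving toward it while the motorcyclist is moving away from the truck.
Both move, so f' = f · (v − v_o)/(v − v_s).
f' = 134 × (340 − 30)/(340 − 27.2) = 134 × 310/312.8 ≈ 133 Hz.

133 Hz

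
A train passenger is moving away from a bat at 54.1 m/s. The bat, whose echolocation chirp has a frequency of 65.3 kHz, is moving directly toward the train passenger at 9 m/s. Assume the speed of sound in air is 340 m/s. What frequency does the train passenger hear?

56.4 kHz

With source approaching and observer receding, f' = f · (v − v_o)/(v − v_s).
f' = 65.3 × (340 − 54.1)/(340 − 9) = 65.3 × 285.9/331 ≈ 56.4 kHz.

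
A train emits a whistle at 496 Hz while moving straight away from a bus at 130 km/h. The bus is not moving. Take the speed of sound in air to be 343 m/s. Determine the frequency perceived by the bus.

449 Hz

130 km/h = 36.11 m/s.
Only the source moves, away from the listener, so f' = f · v/(v + v_s).
f' = 496 × 343/(343 + 36.11) = 496 × 343/379.1 ≈ 449 Hz.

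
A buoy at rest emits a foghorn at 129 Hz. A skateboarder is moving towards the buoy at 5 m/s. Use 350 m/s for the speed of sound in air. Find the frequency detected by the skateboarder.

Only the observer moves, toward the source, so f' = f · (v + v_o)/v.
f' = 129 × (350 + 5)/350 = 129 × 355/350 ≈ 131 Hz.

131 Hz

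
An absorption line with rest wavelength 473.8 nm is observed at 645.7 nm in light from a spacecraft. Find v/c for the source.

λ'/λ₀ = 1.3628 > 1 (redshift), so the source is receding.
λ'/λ₀ = √((1 + β)/(1 − β)) for a receding source ⇒ β = (r² − 1)/(r² + 1) with r = λ'/λ₀.
β = (1.8573 − 1)/(1.8573 + 1) ≈ 0.300.

0.300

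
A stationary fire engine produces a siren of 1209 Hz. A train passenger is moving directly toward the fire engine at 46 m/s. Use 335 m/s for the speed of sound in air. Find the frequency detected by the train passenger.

Moving observer, stationary source: f' = f · (v + v_o)/v.
f' = 1209 × (335 + 46)/335 = 1209 × 381/335 ≈ 1375 Hz.

1375 Hz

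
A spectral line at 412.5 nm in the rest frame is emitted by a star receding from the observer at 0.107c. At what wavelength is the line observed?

459.3 nm

Relativistic Doppler for wavelength: λ' = λ₀ · √((1 + β)/(1 − β)).
λ' = 412.5 × √(1.1070/0.8930) = 412.5 × 1.11339 ≈ 459.3 nm.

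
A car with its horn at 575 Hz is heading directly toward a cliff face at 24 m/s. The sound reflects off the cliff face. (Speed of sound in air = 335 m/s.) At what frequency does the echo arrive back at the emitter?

The cliff face receives the sound from a moving source: f₁ = f₀ · v/(v − v_e) = 575 × 335/311 ≈ 619 Hz.
On the return leg the car is a moving observer: f₂ = f₁ · (v + v_e)/v = 619 × 359/335 ≈ 664 Hz.

664 Hz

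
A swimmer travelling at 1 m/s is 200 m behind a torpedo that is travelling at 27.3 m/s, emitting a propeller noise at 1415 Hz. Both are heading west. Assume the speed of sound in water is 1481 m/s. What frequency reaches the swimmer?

1390 Hz

The swimmer is behind, so the torpedo is moving away from it while the swimmer is moving toward the torpedo.
Both move, so f' = f · (v + v_o)/(v + v_s).
f' = 1415 × (1481 + 1)/(1481 + 27.3) = 1415 × 1482/1508.3 ≈ 1390 Hz.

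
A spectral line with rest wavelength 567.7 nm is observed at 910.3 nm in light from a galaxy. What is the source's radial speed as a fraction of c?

λ'/λ₀ = 1.6035 > 1 (redshift), so the source is receding.
λ'/λ₀ = √((1 + β)/(1 − β)) for a receding source ⇒ β = (r² − 1)/(r² + 1) with r = λ'/λ₀.
β = (2.5712 − 1)/(2.5712 + 1) ≈ 0.440.

0.440c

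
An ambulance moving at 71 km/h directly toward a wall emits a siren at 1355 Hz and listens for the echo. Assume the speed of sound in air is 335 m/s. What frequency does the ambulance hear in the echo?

1525 Hz

71 km/h = 19.72 m/s.
The wall receives the sound from a moving source: f₁ = f₀ · v/(v − v_e) = 1355 × 335/315.28 ≈ 1440 Hz.
On the return leg the ambulance is a moving observer: f₂ = f₁ · (v + v_e)/v = 1440 × 354.72/335 ≈ 1525 Hz.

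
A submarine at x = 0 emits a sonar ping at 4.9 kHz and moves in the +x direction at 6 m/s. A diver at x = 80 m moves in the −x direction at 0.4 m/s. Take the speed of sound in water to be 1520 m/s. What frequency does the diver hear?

The observer lies on the +x side, so the source is heading toward the observer and the observer is heading toward the source.
Both move, so f' = f · (v + v_o)/(v − v_s).
f' = 4.9 × (1520 + 0.4)/(1520 − 6) = 4.9 × 1520.4/1514 ≈ 4.92 kHz.

4.92 kHz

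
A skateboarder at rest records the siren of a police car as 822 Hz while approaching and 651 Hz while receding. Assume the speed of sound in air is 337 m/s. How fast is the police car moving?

f₁/f₂ = (v + v_s)/(v − v_s), so v_s = v · (f₁ − f₂)/(f₁ + f₂).
v_s = 337 × (822 − 651)/(822 + 651) = 337 × 171/1473 ≈ 39 m/s.

39 m/s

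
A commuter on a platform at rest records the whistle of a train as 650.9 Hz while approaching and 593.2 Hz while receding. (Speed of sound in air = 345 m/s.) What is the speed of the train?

16.0 m/s

f₁/f₂ = (v + v_s)/(v − v_s), so v_s = v · (f₁ − f₂)/(f₁ + f₂).
v_s = 345 × (650.9 − 593.2)/(650.9 + 593.2) = 345 × 57.7/1244.1 ≈ 16.0 m/s.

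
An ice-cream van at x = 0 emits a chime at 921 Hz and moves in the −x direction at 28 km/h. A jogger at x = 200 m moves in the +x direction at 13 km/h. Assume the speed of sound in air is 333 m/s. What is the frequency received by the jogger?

28 km/h = 7.778 m/s; 13 km/h = 3.611 m/s.
The observer lies on the +x side, so the source is heading away from the observer and the observer is heading away from the source.
Both move, so f' = f · (v − v_o)/(v + v_s).
f' = 921 × (333 − 3.611)/(333 + 7.778) = 921 × 329.39/340.78 ≈ 890 Hz.

890 Hz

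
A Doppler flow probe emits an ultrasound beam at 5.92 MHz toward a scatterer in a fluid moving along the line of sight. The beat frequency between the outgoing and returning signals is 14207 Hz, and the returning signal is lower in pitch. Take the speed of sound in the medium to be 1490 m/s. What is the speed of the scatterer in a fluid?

1.79 m/s

Double Doppler shift off a moving reflector: f₂ = f₀ · (v + u)/(v − u) (u > 0 toward emitter).
Returning signal is lower, so f₂ = f₀ − Δf = 5920000 − 14207 = 5905793 Hz.
Rearranging, u = v · (f₂ − f₀)/(f₂ + f₀) = 1490 × -14207/11825793 ≈ -1.79 m/s.
So the scatterer in a fluid is moving at 1.79 m/s away from the emitter.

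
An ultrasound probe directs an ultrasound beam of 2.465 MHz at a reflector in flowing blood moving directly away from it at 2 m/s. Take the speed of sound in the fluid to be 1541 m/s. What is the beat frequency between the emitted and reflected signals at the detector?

6390 Hz

At the reflector in flowing blood (a moving observer), f₁ = f₀ · (v − u)/v = 2.465 × 1539/1541 ≈ 2.46180 MHz.
On reflection it acts as a source moving away from the stationary detector: f₂ = f₁ · v/(v + u) = 2.46180 × 1541/1543 ≈ 2.45861 MHz.
Equivalently f₂ = f₀ · (v − u)/(v + u).
Beat frequency (with f₀ = 2465000 Hz): |f₂ − f₀| = 2u·f₀/(v + u) = 2 × 2 × 2465000/1543 ≈ 6390 Hz.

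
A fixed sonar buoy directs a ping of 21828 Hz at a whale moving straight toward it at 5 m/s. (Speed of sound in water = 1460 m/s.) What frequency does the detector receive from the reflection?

The whale first receives the wave as a moving observer: f₁ = f₀ · (v + u)/v = 21828 × (1460 + 5)/1460 ≈ 21903 Hz.
On reflection it acts as a source moving toward the stationary detector: f₂ = f₁ · v/(v − u) = 21903 × 1460/1455 ≈ 21978 Hz.

21978 Hz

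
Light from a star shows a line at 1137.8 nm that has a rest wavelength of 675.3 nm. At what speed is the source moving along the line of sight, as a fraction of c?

λ'/λ₀ = 1.6849 > 1 (redshift), so the source is receding.
λ'/λ₀ = √((1 + β)/(1 − β)) for a receding source ⇒ β = (r² − 1)/(r² + 1) with r = λ'/λ₀.
β = (2.8388 − 1)/(2.8388 + 1) ≈ 0.479.

0.479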